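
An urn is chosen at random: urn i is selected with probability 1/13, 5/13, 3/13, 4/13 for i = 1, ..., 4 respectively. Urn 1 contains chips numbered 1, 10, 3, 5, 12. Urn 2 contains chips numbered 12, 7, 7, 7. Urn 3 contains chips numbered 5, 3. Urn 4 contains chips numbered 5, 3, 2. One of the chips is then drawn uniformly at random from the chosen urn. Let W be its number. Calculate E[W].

4367/780

E[W | urn 1] = (1+10+3+5+12)/5 = 31/5.
E[W | urn 2] = (12+7+7+7)/4 = 33/4.
E[W | urn 3] = (5+3)/2 = 4.
E[W | urn 4] = (5+3+2)/3 = 10/3.
By the law of total expectation,
E[W] = (1/13)·(31/5) + (5/13)·(33/4) + (3/13)·(4) + (4/13)·(10/3) = 4367/780.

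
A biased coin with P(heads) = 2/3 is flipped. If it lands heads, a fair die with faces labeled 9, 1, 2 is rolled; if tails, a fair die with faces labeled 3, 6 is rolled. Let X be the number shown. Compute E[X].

25/6

E[X | heads] = (9+1+2)/3 = 4.
E[X | tails] = (3+6)/2 = 9/2.
E[X] = (2/3)·(4) + (1/3)·(9/2) = 25/6.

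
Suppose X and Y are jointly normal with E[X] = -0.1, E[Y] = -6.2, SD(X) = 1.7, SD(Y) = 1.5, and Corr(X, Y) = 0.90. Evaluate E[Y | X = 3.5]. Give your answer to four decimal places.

For a bivariate normal, E[Y | X=x] = μ_Y + ρ·(σ_Y/σ_X)·(x − μ_X).
E[Y | X=3.5] = -6.2 + (0.90)·(1.5/1.7)·(3.5 − (-0.1)) = -6.2 + (0.79412)·(3.6) = -3.3412.

-3.3412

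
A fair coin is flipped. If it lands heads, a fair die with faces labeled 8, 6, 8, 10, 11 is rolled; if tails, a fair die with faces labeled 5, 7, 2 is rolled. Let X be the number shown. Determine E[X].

E[X | heads] = (8+6+8+10+11)/5 = 43/5.
E[X | tails] = (5+7+2)/3 = 14/3.
E[X] = (1/2)·(43/5) + (1/2)·(14/3) = 199/30.

199/30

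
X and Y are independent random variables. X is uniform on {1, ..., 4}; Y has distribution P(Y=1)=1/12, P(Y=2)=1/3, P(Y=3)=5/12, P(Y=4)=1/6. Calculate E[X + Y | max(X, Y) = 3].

P(max(X, Y) = 3) = 5/12.
Summing (X+Y)·P(x,y) over outcomes with max(X, Y) = 3 gives 33/16.
E[X + Y | max(X, Y) = 3] = (33/16) / (5/12) = 99/20.

99/20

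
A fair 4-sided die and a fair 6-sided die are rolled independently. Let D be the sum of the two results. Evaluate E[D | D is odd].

6

P(D is odd) = 1/2.
Σ over the event: 3·1/12 + 5·1/6 + 7·1/6 + 9·1/12 = 3.
E[D | D is odd] = (3) / (1/2) = 6.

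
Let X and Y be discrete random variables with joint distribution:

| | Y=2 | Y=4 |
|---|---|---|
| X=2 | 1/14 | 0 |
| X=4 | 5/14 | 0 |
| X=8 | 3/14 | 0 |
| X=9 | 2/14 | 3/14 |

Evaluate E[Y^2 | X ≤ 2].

4

P(X ≤ 2) = 1/14.
Σ Y^2·P over the event = 4·(1/14) = 2/7.
E[Y^2 | X ≤ 2] = (2/7) / (1/14) = 4.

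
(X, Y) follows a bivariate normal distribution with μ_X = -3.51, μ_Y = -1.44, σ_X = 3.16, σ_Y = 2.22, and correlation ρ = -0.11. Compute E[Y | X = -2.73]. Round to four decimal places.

The regression of Y on X has slope ρ·σ_Y/σ_X and passes through (μ_X, μ_Y).
E[Y | X=-2.73] = -1.44 + (-0.11)·(2.22/3.16)·(-2.73 − (-3.51)) = -1.44 + (-0.077278)·(0.78) = -1.5003.

-1.5003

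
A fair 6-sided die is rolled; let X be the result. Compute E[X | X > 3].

Given X > 3, X is equally likely to be any of {4, 5, 6}.
E[X | X > 3] = (4 + 5 + 6) / 3 = 5.

5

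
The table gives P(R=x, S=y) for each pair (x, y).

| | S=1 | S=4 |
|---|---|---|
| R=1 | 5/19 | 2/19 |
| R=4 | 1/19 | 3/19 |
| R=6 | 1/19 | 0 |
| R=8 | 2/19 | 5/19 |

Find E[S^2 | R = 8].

P(R = 8) = 7/19.
Σ S^2·P over the event = 1·(2/19) + 16·(5/19) = 82/19.
E[S^2 | R = 8] = (82/19) / (7/19) = 82/7.

82/7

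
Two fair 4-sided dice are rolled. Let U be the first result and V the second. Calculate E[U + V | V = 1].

Outcomes with V = 1: (1,1), (2,1), (3,1), (4,1), each with probability 1/16.
E[U + V | V = 1] = (2 + 3 + 4 + 5) / 4 = 7/2.

7/2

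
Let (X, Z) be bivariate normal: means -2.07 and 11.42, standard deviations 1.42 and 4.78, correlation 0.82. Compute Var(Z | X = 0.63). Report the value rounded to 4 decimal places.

The conditional variance in a bivariate normal is σ_Z²(1 − ρ²), independent of x.
Var(Z | X=0.63) = (4.78)²·(1 − (0.82)²) = 22.8484·0.3276 = 7.4851.

7.4851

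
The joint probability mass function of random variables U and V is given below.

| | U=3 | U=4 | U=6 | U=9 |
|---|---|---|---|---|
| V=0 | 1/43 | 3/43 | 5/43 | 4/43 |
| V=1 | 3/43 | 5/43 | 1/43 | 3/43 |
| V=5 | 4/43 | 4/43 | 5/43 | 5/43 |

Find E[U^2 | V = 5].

685/18

P(V = 5) = 18/43.
Summing U^2·P(U=x,V=y) over the conditioning event gives 685/43.
E[U^2 | V = 5] = (685/43) / (18/43) = 685/18.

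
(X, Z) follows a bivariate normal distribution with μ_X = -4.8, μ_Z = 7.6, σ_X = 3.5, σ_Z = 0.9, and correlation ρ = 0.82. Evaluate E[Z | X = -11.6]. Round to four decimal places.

6.1662

E[Z | X=x] = μ_Z + ρ(σ_Z/σ_X)(x − μ_X) for jointly normal variables.
E[Z | X=-11.6] = 7.6 + (0.82)·(0.9/3.5)·(-11.6 − (-4.8)) = 7.6 + (0.21086)·(-6.8) = 6.1662.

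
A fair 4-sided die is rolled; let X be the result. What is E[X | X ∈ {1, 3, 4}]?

8/3

P(X ∈ {1, 3, 4}) = 3/4.
Σ over the event: 1·1/4 + 3·1/4 + 4·1/4 = 2.
E[X | X ∈ {1, 3, 4}] = (2) / (3/4) = 8/3.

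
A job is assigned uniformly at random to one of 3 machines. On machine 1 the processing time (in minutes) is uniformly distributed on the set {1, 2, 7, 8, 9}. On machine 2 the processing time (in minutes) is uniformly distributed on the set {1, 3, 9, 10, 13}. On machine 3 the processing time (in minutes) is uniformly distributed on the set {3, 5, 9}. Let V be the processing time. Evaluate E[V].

E[V | machine 1] = (1+2+7+8+9)/5 = 27/5.
E[V | machine 2] = (1+3+9+10+13)/5 = 36/5.
E[V | machine 3] = (3+5+9)/3 = 17/3.
By the law of total expectation,
E[V] = (1/3)·(27/5) + (1/3)·(36/5) + (1/3)·(17/3) = 274/45.

274/45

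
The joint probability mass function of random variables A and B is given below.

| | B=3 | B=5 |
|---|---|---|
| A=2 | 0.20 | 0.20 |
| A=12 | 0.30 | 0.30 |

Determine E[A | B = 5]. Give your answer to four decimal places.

8.0000

P(B = 5) = 0.50.
Σ A·P over the event = 2·(0.20) + 12·(0.30) = 4.00.
E[A | B = 5] = (4.00) / (0.50) = 8.0000.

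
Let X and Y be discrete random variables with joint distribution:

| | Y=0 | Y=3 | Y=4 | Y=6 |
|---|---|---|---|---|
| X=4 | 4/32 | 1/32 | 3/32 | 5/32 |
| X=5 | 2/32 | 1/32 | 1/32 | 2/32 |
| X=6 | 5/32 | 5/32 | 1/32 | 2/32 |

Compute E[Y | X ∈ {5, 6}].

50/19

P(X ∈ {5, 6}) = 19/32.
Σ Y·P over the event = 0·(2/32) + 3·(1/32) + 4·(1/32) + 6·(2/32) + 0·(5/32) + 3·(5/32) + 4·(1/32) + 6·(2/32) = 25/16.
E[Y | X ∈ {5, 6}] = (25/16) / (19/32) = 50/19.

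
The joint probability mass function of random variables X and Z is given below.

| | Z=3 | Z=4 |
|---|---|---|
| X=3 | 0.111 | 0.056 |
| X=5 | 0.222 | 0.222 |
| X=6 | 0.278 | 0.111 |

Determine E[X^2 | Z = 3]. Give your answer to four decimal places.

27.0982

P(Z = 3) = 0.611.
Σ X^2·P over the event = 9·(0.111) + 25·(0.222) + 36·(0.278) = 16.557.
E[X^2 | Z = 3] = (16.557) / (0.611) = 27.0982.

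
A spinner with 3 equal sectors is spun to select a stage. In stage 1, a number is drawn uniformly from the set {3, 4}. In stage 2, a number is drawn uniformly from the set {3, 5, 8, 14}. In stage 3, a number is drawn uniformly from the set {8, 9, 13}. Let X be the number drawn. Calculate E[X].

7

E[X | stage 1] = (3+4)/2 = 7/2.
E[X | stage 2] = (3+5+8+14)/4 = 15/2.
E[X | stage 3] = (8+9+13)/3 = 10.
E[X] = (1/3)·(7/2) + (1/3)·(15/2) + (1/3)·(10) = 7.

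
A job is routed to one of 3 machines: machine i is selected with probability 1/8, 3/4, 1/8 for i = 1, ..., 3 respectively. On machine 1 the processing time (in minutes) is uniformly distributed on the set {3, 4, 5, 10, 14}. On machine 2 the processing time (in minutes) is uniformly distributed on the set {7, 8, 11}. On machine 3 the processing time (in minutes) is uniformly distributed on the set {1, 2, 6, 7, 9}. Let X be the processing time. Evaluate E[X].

E[X | machine 1] = (3+4+5+10+14)/5 = 36/5.
E[X | machine 2] = (7+8+11)/3 = 26/3.
E[X | machine 3] = (1+2+6+7+9)/5 = 5.
By the law of total expectation,
E[X] = (1/8)·(36/5) + (3/4)·(26/3) + (1/8)·(5) = 321/40.

321/40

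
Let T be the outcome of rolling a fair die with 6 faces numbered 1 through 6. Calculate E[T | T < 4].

Given T < 4, T is equally likely to be any of {1, 2, 3}.
E[T | T < 4] = (1 + 2 + 3) / 3 = 2.

2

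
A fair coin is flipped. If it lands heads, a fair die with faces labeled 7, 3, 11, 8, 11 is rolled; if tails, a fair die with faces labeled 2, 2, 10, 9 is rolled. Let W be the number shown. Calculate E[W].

E[W | heads] = (7+3+11+8+11)/5 = 8.
E[W | tails] = (2+2+10+9)/4 = 23/4.
By the law of total expectation,
E[W] = (1/2)·(8) + (1/2)·(23/4) = 55/8.

55/8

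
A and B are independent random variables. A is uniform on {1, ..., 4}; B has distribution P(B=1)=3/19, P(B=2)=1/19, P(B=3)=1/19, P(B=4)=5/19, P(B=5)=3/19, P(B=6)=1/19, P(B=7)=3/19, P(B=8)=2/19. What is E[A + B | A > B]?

P(A > B) = 3/19.
Summing (A+B)·P(x,y) over outcomes with A > B gives 27/38.
E[A + B | A > B] = (27/38) / (3/19) = 9/2.

9/2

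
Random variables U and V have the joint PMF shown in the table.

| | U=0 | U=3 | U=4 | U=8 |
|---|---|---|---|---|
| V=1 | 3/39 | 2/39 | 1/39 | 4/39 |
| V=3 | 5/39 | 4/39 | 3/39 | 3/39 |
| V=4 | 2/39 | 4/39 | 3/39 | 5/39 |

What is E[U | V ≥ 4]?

P(V ≥ 4) = 14/39.
Σ U·P over the event = 0·(2/39) + 3·(4/39) + 4·(3/39) + 8·(5/39) = 64/39.
E[U | V ≥ 4] = (64/39) / (14/39) = 32/7.

32/7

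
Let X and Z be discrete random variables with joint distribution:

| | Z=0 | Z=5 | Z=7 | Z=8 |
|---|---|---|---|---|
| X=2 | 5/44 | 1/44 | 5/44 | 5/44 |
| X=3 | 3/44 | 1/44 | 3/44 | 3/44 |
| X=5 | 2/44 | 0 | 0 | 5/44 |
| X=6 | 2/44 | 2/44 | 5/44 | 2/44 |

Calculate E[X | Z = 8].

P(Z = 8) = 15/44.
Σ X·P over the event = 2·(5/44) + 3·(3/44) + 5·(5/44) + 6·(2/44) = 14/11.
E[X | Z = 8] = (14/11) / (15/44) = 56/15.

56/15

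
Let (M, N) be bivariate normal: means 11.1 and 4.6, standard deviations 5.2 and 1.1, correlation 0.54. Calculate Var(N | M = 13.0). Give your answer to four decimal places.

0.8572

The conditional variance in a bivariate normal is σ_N²(1 − ρ²), independent of x.
Var(N | M=13.0) = (1.1)²·(1 − (0.54)²) = 1.21·0.7084 = 0.8572.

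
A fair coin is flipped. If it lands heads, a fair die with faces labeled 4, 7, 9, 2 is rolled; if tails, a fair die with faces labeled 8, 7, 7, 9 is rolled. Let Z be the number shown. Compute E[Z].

E[Z | heads] = (4+7+9+2)/4 = 11/2.
E[Z | tails] = (8+7+7+9)/4 = 31/4.
By the law of total expectation,
E[Z] = (1/2)·(11/2) + (1/2)·(31/4) = 53/8.

53/8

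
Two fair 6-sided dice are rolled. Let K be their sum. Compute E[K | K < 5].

10/3

P(K < 5) = 1/6.
Σ over the event: 2·1/36 + 3·1/18 + 4·1/12 = 5/9.
E[K | K < 5] = (5/9) / (1/6) = 10/3.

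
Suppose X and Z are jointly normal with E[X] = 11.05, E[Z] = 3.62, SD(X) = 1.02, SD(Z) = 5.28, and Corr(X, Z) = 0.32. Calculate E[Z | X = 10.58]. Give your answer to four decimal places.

The regression of Z on X has slope ρ·σ_Z/σ_X and passes through (μ_X, μ_Z).
E[Z | X=10.58] = 3.62 + (0.32)·(5.28/1.02)·(10.58 − (11.05)) = 3.62 + (1.65647)·(-0.47) = 2.8415.

2.8415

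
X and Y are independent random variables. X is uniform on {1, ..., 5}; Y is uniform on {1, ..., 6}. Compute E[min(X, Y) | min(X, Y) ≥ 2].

3

P(min(X, Y) ≥ 2) = 2/3.
Summing min(X,Y)·P(x,y) over outcomes with min(X, Y) ≥ 2 gives 2.
E[min(X, Y) | min(X, Y) ≥ 2] = (2) / (2/3) = 3.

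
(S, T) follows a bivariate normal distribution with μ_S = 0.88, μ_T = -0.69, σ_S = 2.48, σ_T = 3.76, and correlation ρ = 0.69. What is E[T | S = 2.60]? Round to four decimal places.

The regression of T on S has slope ρ·σ_T/σ_S and passes through (μ_S, μ_T).
E[T | S=2.60] = -0.69 + (0.69)·(3.76/2.48)·(2.60 − (0.88)) = -0.69 + (1.0461)·(1.72) = 1.1093.

1.1093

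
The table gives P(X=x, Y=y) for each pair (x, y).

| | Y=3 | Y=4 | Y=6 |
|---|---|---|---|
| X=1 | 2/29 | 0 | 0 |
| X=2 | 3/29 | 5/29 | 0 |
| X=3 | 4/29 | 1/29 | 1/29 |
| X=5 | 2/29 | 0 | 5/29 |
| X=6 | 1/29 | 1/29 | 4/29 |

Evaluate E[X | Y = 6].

P(Y = 6) = 10/29.
Σ X·P over the event = 3·(1/29) + 5·(5/29) + 6·(4/29) = 52/29.
E[X | Y = 6] = (52/29) / (10/29) = 26/5.

26/5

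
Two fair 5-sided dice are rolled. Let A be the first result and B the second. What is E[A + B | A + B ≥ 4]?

P(A + B ≥ 4) = 22/25.
Summing (A+B)·P(x,y) over outcomes with A + B ≥ 4 gives 142/25.
E[A + B | A + B ≥ 4] = (142/25) / (22/25) = 71/11.

71/11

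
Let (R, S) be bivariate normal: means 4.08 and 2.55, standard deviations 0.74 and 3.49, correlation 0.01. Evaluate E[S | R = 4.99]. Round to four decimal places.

2.5929

E[S | R=x] = μ_S + ρ(σ_S/σ_R)(x − μ_R) for jointly normal variables.
E[S | R=4.99] = 2.55 + (0.01)·(3.49/0.74)·(4.99 − (4.08)) = 2.55 + (0.047162)·(0.91) = 2.5929.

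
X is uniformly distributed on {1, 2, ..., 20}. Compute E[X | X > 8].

Given X > 8, X is equally likely to be any of {9, 10, 11, 12, 13, 14, 15, 16, 17, 18, 19, 20}.
E[X | X > 8] = (9 + 10 + 11 + 12 + 13 + 14 + 15 + 16 + 17 + 18 + 19 + 20) / 12 = 29/2.

29/2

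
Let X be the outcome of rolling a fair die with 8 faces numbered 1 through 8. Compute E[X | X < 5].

Given X < 5, X is equally likely to be any of {1, 2, 3, 4}.
E[X | X < 5] = (1 + 2 + 3 + 4) / 4 = 5/2.

5/2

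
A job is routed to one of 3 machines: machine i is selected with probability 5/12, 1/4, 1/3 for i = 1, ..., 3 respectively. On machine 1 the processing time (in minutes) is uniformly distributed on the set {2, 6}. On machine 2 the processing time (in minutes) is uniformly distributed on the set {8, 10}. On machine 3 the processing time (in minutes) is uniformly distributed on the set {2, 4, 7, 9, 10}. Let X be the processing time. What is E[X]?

121/20

E[X | machine 1] = (2+6)/2 = 4.
E[X | machine 2] = (8+10)/2 = 9.
E[X | machine 3] = (2+4+7+9+10)/5 = 32/5.
E[X] = (5/12)·(4) + (1/4)·(9) + (1/3)·(32/5) = 121/20.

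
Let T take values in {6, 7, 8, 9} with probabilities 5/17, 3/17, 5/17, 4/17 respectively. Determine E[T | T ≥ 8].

P(T ≥ 8) = 9/17.
Σ over the event: 8·5/17 + 9·4/17 = 76/17.
E[T | T ≥ 8] = (76/17) / (9/17) = 76/9.

76/9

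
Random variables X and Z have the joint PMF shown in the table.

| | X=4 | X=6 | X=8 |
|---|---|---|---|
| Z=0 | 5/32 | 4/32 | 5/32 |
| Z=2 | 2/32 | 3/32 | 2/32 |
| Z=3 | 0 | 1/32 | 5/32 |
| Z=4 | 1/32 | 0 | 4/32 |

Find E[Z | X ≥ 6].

11/6

P(X ≥ 6) = 3/4.
Σ Z·P over the event = 0·(4/32) + 2·(3/32) + 3·(1/32) + 0·(5/32) + 2·(2/32) + 3·(5/32) + 4·(4/32) = 11/8.
E[Z | X ≥ 6] = (11/8) / (3/4) = 11/6.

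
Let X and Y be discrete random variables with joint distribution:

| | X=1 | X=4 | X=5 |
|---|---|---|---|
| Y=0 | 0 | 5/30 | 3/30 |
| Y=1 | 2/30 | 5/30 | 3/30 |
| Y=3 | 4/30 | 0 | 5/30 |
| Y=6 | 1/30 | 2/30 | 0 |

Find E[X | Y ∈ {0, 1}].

4

P(Y ∈ {0, 1}) = 3/5.
Σ X·P over the event = 1·(2/30) + 4·(5/30) + 4·(5/30) + 5·(3/30) + 5·(3/30) = 12/5.
E[X | Y ∈ {0, 1}] = (12/5) / (3/5) = 4.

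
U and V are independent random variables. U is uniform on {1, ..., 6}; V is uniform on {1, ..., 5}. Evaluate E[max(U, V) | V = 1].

7/2

Outcomes with V = 1: (1,1), (2,1), (3,1), (4,1), (5,1), (6,1), each with probability 1/30.
E[max(U, V) | V = 1] = (1 + 2 + 3 + 4 + 5 + 6) / 6 = 7/2.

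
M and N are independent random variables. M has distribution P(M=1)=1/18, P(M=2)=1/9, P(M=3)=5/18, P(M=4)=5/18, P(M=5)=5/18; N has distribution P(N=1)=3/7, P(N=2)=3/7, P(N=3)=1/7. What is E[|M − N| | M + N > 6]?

P(M + N > 6) = 25/126.
Summing |M−N|·P(x,y) over outcomes with M + N > 6 gives 10/21.
E[|M − N| | M + N > 6] = (10/21) / (25/126) = 12/5.

12/5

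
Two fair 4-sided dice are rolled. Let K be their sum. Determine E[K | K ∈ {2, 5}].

22/5

P(K ∈ {2, 5}) = 5/16.
Σ over the event: 2·1/16 + 5·1/4 = 11/8.
E[K | K ∈ {2, 5}] = (11/8) / (5/16) = 22/5.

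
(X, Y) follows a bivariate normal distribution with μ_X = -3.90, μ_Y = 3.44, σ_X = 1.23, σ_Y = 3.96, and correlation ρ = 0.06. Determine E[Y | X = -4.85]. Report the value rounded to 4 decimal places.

3.2565

E[Y | X=x] = μ_Y + ρ(σ_Y/σ_X)(x − μ_X) for jointly normal variables.
E[Y | X=-4.85] = 3.44 + (0.06)·(3.96/1.23)·(-4.85 − (-3.90)) = 3.44 + (0.19317)·(-0.95) = 3.2565.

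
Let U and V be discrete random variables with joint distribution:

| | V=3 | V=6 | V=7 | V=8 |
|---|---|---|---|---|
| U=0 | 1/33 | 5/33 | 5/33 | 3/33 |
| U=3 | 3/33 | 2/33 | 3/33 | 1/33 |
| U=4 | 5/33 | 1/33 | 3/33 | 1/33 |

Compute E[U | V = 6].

5/4

P(V = 6) = 8/33.
Σ U·P over the event = 0·(5/33) + 3·(2/33) + 4·(1/33) = 10/33.
E[U | V = 6] = (10/33) / (8/33) = 5/4.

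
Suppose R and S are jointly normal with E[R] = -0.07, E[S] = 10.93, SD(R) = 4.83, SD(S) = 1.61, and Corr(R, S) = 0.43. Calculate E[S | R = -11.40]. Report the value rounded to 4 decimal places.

9.3060

For a bivariate normal, E[S | R=x] = μ_S + ρ·(σ_S/σ_R)·(x − μ_R).
E[S | R=-11.40] = 10.93 + (0.43)·(1.61/4.83)·(-11.40 − (-0.07)) = 10.93 + (0.143333)·(-11.33) = 9.3060.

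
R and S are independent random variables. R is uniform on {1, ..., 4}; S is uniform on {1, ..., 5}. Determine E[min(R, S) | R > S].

5/3

Outcomes with R > S: (2,1), (3,1), (3,2), (4,1), (4,2), (4,3), each with probability 1/20.
E[min(R, S) | R > S] = (1 + 1 + 2 + 1 + 2 + 3) / 6 = 5/3.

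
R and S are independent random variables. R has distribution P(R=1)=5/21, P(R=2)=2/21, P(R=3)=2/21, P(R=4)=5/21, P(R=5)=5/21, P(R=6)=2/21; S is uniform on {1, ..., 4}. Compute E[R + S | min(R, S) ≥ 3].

P(min(R, S) ≥ 3) = 1/3.
Summing (R+S)·P(x,y) over outcomes with min(R, S) ≥ 3 gives 8/3.
E[R + S | min(R, S) ≥ 3] = (8/3) / (1/3) = 8.

8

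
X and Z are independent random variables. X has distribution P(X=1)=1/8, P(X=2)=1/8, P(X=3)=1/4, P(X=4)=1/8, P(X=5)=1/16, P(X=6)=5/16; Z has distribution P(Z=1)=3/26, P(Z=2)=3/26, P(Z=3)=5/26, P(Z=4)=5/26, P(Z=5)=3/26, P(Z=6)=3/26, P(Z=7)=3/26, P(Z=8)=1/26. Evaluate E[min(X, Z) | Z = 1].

P(Z = 1) = 3/26.
Summing min(X,Z)·P(x,y) over outcomes with Z = 1 gives 3/26.
E[min(X, Z) | Z = 1] = (3/26) / (3/26) = 1.

1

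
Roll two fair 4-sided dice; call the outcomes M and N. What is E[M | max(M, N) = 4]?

Outcomes with max(M, N) = 4: (1,4), (2,4), (3,4), (4,1), (4,2), (4,3), (4,4), each with probability 1/16.
E[M | max(M, N) = 4] = (1 + 2 + 3 + 4 + 4 + 4 + 4) / 7 = 22/7.

22/7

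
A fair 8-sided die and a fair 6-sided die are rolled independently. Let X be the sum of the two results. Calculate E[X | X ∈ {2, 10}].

P(X ∈ {2, 10}) = 1/8.
Σ over the event: 2·1/48 + 10·5/48 = 13/12.
E[X | X ∈ {2, 10}] = (13/12) / (1/8) = 26/3.

26/3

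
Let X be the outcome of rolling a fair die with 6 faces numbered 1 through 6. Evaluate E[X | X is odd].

Given X is odd, X is equally likely to be any of {1, 3, 5}.
E[X | X is odd] = (1 + 3 + 5) / 3 = 3.

3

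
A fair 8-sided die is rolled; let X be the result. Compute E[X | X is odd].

Given X is odd, X is equally likely to be any of {1, 3, 5, 7}.
E[X | X is odd] = (1 + 3 + 5 + 7) / 4 = 4.

4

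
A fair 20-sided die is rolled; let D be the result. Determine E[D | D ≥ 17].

Given D ≥ 17, D is equally likely to be any of {17, 18, 19, 20}.
E[D | D ≥ 17] = (17 + 18 + 19 + 20) / 4 = 37/2.

37/2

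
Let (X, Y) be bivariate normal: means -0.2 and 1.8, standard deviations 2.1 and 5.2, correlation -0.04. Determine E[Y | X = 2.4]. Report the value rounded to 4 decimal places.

E[Y | X=x] = μ_Y + ρ(σ_Y/σ_X)(x − μ_X) for jointly normal variables.
E[Y | X=2.4] = 1.8 + (-0.04)·(5.2/2.1)·(2.4 − (-0.2)) = 1.8 + (-0.099048)·(2.6) = 1.5425.

1.5425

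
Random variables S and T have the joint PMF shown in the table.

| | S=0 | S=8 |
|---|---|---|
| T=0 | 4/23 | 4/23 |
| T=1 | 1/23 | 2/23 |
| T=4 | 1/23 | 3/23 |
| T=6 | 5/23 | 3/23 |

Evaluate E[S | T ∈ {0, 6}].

P(T ∈ {0, 6}) = 16/23.
Σ S·P over the event = 0·(4/23) + 0·(5/23) + 8·(4/23) + 8·(3/23) = 56/23.
E[S | T ∈ {0, 6}] = (56/23) / (16/23) = 7/2.

7/2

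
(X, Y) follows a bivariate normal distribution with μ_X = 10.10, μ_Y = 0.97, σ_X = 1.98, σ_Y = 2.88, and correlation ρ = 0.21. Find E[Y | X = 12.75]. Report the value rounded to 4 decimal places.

1.7795

E[Y | X=x] = μ_Y + ρ(σ_Y/σ_X)(x − μ_X) for jointly normal variables.
E[Y | X=12.75] = 0.97 + (0.21)·(2.88/1.98)·(12.75 − (10.10)) = 0.97 + (0.305455)·(2.65) = 1.7795.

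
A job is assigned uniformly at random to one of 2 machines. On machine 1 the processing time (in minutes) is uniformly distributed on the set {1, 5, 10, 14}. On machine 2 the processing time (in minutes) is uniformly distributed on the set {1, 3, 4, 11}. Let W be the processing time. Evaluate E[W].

49/8

E[W | machine 1] = (1+5+10+14)/4 = 15/2.
E[W | machine 2] = (1+3+4+11)/4 = 19/4.
By the law of total expectation,
E[W] = (1/2)·(15/2) + (1/2)·(19/4) = 49/8.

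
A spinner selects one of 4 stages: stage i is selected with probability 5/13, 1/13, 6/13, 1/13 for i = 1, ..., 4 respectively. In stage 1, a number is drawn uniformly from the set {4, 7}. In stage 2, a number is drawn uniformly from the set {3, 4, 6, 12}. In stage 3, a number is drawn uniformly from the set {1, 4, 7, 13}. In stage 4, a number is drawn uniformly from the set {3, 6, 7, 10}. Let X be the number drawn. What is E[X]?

311/52

E[X | stage 1] = (4+7)/2 = 11/2.
E[X | stage 2] = (3+4+6+12)/4 = 25/4.
E[X | stage 3] = (1+4+7+13)/4 = 25/4.
E[X | stage 4] = (3+6+7+10)/4 = 13/2.
E[X] = (5/13)·(11/2) + (1/13)·(25/4) + (6/13)·(25/4) + (1/13)·(13/2) = 311/52.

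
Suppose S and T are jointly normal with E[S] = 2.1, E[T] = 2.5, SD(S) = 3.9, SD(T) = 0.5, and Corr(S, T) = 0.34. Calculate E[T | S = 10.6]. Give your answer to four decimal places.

For a bivariate normal, E[T | S=x] = μ_T + ρ·(σ_T/σ_S)·(x − μ_S).
E[T | S=10.6] = 2.5 + (0.34)·(0.5/3.9)·(10.6 − (2.1)) = 2.5 + (0.04359)·(8.5) = 2.8705.

2.8705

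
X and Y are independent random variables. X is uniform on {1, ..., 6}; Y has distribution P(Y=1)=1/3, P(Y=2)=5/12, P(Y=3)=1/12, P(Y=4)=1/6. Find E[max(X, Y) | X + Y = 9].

16/3

P(X + Y = 9) = 1/24.
Summing max(X,Y)·P(x,y) over outcomes with X + Y = 9 gives 2/9.
E[max(X, Y) | X + Y = 9] = (2/9) / (1/24) = 16/3.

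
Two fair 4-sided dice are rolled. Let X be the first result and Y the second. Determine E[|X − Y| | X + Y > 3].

18/13

P(X + Y > 3) = 13/16.
Summing |X−Y|·P(x,y) over outcomes with X + Y > 3 gives 9/8.
E[|X − Y| | X + Y > 3] = (9/8) / (13/16) = 18/13.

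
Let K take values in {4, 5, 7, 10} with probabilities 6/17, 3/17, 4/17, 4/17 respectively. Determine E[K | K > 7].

10

P(K > 7) = 4/17.
Σ over the event: 10·4/17 = 40/17.
E[K | K > 7] = (40/17) / (4/17) = 10.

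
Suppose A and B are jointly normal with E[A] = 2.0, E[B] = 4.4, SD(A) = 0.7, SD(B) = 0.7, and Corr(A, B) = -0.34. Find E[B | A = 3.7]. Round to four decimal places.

For a bivariate normal, E[B | A=x] = μ_B + ρ·(σ_B/σ_A)·(x − μ_A).
E[B | A=3.7] = 4.4 + (-0.34)·(0.7/0.7)·(3.7 − (2.0)) = 4.4 + (-0.34)·(1.7) = 3.8220.

3.8220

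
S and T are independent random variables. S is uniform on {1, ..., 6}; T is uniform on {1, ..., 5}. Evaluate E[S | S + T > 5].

17/4

P(S + T > 5) = 2/3.
Summing S·P(x,y) over outcomes with S + T > 5 gives 17/6.
E[S | S + T > 5] = (17/6) / (2/3) = 17/4.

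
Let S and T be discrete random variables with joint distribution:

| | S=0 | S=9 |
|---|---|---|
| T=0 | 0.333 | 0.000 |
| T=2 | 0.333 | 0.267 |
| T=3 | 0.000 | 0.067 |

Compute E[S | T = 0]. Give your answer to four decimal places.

0.0000

P(T = 0) = 0.333.
Σ S·P over the event = 0·(0.333) = 0.000.
E[S | T = 0] = (0.000) / (0.333) = 0.0000.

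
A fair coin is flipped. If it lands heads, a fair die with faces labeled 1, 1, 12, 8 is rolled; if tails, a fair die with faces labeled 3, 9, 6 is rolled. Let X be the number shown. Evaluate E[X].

23/4

E[X | heads] = (1+1+12+8)/4 = 11/2.
E[X | tails] = (3+9+6)/3 = 6.
E[X] = (1/2)·(11/2) + (1/2)·(6) = 23/4.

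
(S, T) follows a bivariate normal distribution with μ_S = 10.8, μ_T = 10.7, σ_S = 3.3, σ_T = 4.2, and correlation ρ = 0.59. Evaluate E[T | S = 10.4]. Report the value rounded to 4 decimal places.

10.3996

The regression of T on S has slope ρ·σ_T/σ_S and passes through (μ_S, μ_T).
E[T | S=10.4] = 10.7 + (0.59)·(4.2/3.3)·(10.4 − (10.8)) = 10.7 + (0.75091)·(-0.4) = 10.3996.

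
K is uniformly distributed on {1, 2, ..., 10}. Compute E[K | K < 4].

Given K < 4, K is equally likely to be any of {1, 2, 3}.
E[K | K < 4] = (1 + 2 + 3) / 3 = 2.

2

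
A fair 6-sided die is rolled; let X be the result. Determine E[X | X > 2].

Given X > 2, X is equally likely to be any of {3, 4, 5, 6}.
E[X | X > 2] = (3 + 4 + 5 + 6) / 4 = 9/2.

9/2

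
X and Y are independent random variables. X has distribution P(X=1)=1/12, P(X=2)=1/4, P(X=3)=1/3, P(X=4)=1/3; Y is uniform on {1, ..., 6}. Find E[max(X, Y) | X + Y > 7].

122/23

P(X + Y > 7) = 23/72.
Summing max(X,Y)·P(x,y) over outcomes with X + Y > 7 gives 61/36.
E[max(X, Y) | X + Y > 7] = (61/36) / (23/72) = 122/23.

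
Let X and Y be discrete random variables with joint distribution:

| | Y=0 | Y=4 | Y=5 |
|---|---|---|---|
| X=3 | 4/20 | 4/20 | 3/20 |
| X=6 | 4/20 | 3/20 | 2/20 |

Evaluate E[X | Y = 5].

21/5

P(Y = 5) = 1/4.
Σ X·P over the event = 3·(3/20) + 6·(2/20) = 21/20.
E[X | Y = 5] = (21/20) / (1/4) = 21/5.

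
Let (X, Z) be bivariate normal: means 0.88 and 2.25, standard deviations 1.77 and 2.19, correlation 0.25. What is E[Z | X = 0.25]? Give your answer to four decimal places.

The regression of Z on X has slope ρ·σ_Z/σ_X and passes through (μ_X, μ_Z).
E[Z | X=0.25] = 2.25 + (0.25)·(2.19/1.77)·(0.25 − (0.88)) = 2.25 + (0.30932)·(-0.63) = 2.0551.

2.0551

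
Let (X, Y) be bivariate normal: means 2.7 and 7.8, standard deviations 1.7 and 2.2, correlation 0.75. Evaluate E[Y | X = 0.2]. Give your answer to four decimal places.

E[Y | X=x] = μ_Y + ρ(σ_Y/σ_X)(x − μ_X) for jointly normal variables.
E[Y | X=0.2] = 7.8 + (0.75)·(2.2/1.7)·(0.2 − (2.7)) = 7.8 + (0.97059)·(-2.5) = 5.3735.

5.3735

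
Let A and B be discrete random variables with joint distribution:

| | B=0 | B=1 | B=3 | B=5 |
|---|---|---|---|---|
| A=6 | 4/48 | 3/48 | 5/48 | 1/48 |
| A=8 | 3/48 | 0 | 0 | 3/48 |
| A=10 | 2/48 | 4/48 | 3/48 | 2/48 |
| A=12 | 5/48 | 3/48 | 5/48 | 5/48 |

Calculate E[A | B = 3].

P(B = 3) = 13/48.
Σ A·P over the event = 6·(5/48) + 10·(3/48) + 12·(5/48) = 5/2.
E[A | B = 3] = (5/2) / (13/48) = 120/13.

120/13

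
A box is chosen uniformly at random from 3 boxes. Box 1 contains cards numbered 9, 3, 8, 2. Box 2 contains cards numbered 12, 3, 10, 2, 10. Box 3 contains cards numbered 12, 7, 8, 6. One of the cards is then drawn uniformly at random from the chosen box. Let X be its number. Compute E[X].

E[X | box 1] = (9+3+8+2)/4 = 11/2.
E[X | box 2] = (12+3+10+2+10)/5 = 37/5.
E[X | box 3] = (12+7+8+6)/4 = 33/4.
E[X] = (1/3)·(11/2) + (1/3)·(37/5) + (1/3)·(33/4) = 141/20.

141/20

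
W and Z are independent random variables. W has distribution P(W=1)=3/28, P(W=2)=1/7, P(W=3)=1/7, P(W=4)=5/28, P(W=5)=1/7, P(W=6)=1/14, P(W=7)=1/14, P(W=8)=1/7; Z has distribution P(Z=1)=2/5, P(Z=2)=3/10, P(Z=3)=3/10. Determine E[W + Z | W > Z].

1475/214

P(W > Z) = 107/140.
Summing (W+Z)·P(x,y) over outcomes with W > Z gives 295/56.
E[W + Z | W > Z] = (295/56) / (107/140) = 1475/214.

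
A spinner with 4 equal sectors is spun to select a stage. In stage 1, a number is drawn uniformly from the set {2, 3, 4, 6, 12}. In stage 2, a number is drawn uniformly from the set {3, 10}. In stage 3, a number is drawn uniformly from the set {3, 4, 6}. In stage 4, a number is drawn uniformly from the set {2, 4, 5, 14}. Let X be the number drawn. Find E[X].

1349/240

E[X | stage 1] = (2+3+4+6+12)/5 = 27/5.
E[X | stage 2] = (3+10)/2 = 13/2.
E[X | stage 3] = (3+4+6)/3 = 13/3.
E[X | stage 4] = (2+4+5+14)/4 = 25/4.
E[X] = (1/4)·(27/5) + (1/4)·(13/2) + (1/4)·(13/3) + (1/4)·(25/4) = 1349/240.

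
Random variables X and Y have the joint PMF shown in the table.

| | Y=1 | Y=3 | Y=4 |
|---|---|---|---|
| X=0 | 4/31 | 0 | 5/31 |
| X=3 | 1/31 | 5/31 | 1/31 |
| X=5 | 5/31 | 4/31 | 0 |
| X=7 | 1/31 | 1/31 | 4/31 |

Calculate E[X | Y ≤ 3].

11/3

P(Y ≤ 3) = 21/31.
Σ X·P over the event = 0·(4/31) + 3·(1/31) + 3·(5/31) + 5·(5/31) + 5·(4/31) + 7·(1/31) + 7·(1/31) = 77/31.
E[X | Y ≤ 3] = (77/31) / (21/31) = 11/3.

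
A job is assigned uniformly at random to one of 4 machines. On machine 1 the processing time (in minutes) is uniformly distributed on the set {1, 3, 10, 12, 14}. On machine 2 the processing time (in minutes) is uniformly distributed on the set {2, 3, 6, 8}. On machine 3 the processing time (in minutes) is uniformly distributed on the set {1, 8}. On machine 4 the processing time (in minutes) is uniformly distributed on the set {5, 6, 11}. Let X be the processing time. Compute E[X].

295/48

E[X | machine 1] = (1+3+10+12+14)/5 = 8.
E[X | machine 2] = (2+3+6+8)/4 = 19/4.
E[X | machine 3] = (1+8)/2 = 9/2.
E[X | machine 4] = (5+6+11)/3 = 22/3.
By the law of total expectation,
E[X] = (1/4)·(8) + (1/4)·(19/4) + (1/4)·(9/2) + (1/4)·(22/3) = 295/48.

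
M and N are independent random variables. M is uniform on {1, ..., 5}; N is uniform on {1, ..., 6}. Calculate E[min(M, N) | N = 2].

P(N = 2) = 1/6.
Summing min(M,N)·P(x,y) over outcomes with N = 2 gives 3/10.
E[min(M, N) | N = 2] = (3/10) / (1/6) = 9/5.

9/5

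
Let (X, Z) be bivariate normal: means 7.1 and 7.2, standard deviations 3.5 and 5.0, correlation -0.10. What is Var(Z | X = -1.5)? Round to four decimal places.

Var(Z | X=x) = (1 − ρ²)·σ_Z².
Var(Z | X=-1.5) = (5.0)²·(1 − (-0.10)²) = 25·0.99 = 24.7500.

24.7500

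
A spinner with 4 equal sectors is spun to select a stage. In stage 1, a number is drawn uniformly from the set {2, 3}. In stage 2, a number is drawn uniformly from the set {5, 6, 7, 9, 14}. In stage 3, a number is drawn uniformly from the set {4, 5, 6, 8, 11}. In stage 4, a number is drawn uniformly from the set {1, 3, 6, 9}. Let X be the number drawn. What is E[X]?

89/16

E[X | stage 1] = (2+3)/2 = 5/2.
E[X | stage 2] = (5+6+7+9+14)/5 = 41/5.
E[X | stage 3] = (4+5+6+8+11)/5 = 34/5.
E[X | stage 4] = (1+3+6+9)/4 = 19/4.
By the law of total expectation,
E[X] = (1/4)·(5/2) + (1/4)·(41/5) + (1/4)·(34/5) + (1/4)·(19/4) = 89/16.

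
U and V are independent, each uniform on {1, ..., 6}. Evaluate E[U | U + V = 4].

Outcomes with U + V = 4: (1,3), (2,2), (3,1), each with probability 1/36.
E[U | U + V = 4] = (1 + 2 + 3) / 3 = 2.

2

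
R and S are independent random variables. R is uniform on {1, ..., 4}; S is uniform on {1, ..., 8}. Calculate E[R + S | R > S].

5

Outcomes with R > S: (2,1), (3,1), (3,2), (4,1), (4,2), (4,3), each with probability 1/32.
E[R + S | R > S] = (3 + 4 + 5 + 5 + 6 + 7) / 6 = 5.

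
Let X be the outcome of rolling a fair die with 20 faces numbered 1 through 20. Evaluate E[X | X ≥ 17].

Given X ≥ 17, X is equally likely to be any of {17, 18, 19, 20}.
E[X | X ≥ 17] = (17 + 18 + 19 + 20) / 4 = 37/2.

37/2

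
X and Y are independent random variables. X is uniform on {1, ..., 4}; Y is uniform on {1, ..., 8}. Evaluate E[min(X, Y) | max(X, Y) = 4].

16/7

Outcomes with max(X, Y) = 4: (1,4), (2,4), (3,4), (4,1), (4,2), (4,3), (4,4), each with probability 1/32.
E[min(X, Y) | max(X, Y) = 4] = (1 + 2 + 3 + 1 + 2 + 3 + 4) / 7 = 16/7.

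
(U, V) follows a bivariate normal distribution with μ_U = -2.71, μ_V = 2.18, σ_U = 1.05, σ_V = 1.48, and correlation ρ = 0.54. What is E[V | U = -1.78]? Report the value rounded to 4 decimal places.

2.8879

E[V | U=x] = μ_V + ρ(σ_V/σ_U)(x − μ_U) for jointly normal variables.
E[V | U=-1.78] = 2.18 + (0.54)·(1.48/1.05)·(-1.78 − (-2.71)) = 2.18 + (0.76114)·(0.93) = 2.8879.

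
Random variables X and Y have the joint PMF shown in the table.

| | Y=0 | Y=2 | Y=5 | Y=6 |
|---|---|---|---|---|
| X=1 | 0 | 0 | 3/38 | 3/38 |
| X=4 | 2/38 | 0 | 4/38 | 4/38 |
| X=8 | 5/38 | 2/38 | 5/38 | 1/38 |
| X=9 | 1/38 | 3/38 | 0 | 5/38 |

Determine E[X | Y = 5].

P(Y = 5) = 6/19.
Σ X·P over the event = 1·(3/38) + 4·(4/38) + 8·(5/38) = 59/38.
E[X | Y = 5] = (59/38) / (6/19) = 59/12.

59/12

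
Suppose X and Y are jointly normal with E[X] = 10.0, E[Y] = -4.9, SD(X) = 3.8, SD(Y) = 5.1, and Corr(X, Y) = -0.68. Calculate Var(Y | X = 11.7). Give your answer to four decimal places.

The conditional variance in a bivariate normal is σ_Y²(1 − ρ²), independent of x.
Var(Y | X=11.7) = (5.1)²·(1 − (-0.68)²) = 26.01·0.5376 = 13.9830.

13.9830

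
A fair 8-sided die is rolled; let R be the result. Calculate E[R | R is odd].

4

Given R is odd, R is equally likely to be any of {1, 3, 5, 7}.
E[R | R is odd] = (1 + 3 + 5 + 7) / 4 = 4.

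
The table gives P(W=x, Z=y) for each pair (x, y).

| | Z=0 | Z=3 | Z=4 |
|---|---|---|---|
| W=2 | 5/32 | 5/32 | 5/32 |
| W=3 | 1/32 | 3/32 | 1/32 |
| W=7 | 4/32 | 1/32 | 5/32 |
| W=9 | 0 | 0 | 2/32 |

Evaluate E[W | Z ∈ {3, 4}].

46/11

P(Z ∈ {3, 4}) = 11/16.
Σ W·P over the event = 2·(5/32) + 2·(5/32) + 3·(3/32) + 3·(1/32) + 7·(1/32) + 7·(5/32) + 9·(2/32) = 23/8.
E[W | Z ∈ {3, 4}] = (23/8) / (11/16) = 46/11.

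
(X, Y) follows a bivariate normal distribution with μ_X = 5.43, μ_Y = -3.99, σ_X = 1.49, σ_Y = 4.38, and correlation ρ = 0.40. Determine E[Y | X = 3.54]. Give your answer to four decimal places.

The regression of Y on X has slope ρ·σ_Y/σ_X and passes through (μ_X, μ_Y).
E[Y | X=3.54] = -3.99 + (0.40)·(4.38/1.49)·(3.54 − (5.43)) = -3.99 + (1.1758)·(-1.89) = -6.2123.

-6.2123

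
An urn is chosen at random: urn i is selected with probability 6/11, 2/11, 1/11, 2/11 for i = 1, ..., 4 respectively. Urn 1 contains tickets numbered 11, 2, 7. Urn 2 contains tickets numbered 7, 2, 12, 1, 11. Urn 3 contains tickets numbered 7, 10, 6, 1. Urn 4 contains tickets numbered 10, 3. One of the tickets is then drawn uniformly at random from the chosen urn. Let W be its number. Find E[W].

361/55

E[W | urn 1] = (11+2+7)/3 = 20/3.
E[W | urn 2] = (7+2+12+1+11)/5 = 33/5.
E[W | urn 3] = (7+10+6+1)/4 = 6.
E[W | urn 4] = (10+3)/2 = 13/2.
By the law of total expectation,
E[W] = (6/11)·(20/3) + (2/11)·(33/5) + (1/11)·(6) + (2/11)·(13/2) = 361/55.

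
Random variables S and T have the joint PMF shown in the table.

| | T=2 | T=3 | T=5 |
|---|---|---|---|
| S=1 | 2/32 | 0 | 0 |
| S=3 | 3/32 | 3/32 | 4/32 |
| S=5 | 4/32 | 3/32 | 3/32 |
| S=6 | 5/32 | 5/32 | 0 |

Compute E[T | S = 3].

7/2

P(S = 3) = 5/16.
Σ T·P over the event = 2·(3/32) + 3·(3/32) + 5·(4/32) = 35/32.
E[T | S = 3] = (35/32) / (5/16) = 7/2.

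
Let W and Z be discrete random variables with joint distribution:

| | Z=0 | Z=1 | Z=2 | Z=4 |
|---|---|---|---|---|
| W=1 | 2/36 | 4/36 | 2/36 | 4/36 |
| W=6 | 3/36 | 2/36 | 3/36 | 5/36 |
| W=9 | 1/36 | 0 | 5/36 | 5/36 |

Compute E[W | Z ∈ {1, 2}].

P(Z ∈ {1, 2}) = 4/9.
Σ W·P over the event = 1·(4/36) + 1·(2/36) + 6·(2/36) + 6·(3/36) + 9·(5/36) = 9/4.
E[W | Z ∈ {1, 2}] = (9/4) / (4/9) = 81/16.

81/16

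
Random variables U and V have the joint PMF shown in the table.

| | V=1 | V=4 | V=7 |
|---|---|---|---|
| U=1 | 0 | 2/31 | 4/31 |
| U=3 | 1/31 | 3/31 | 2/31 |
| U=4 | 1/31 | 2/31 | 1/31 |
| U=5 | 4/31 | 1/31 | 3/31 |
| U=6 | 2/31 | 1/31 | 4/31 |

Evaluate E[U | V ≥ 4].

P(V ≥ 4) = 23/31.
Summing U·P(U=x,V=y) over the conditioning event gives 83/31.
E[U | V ≥ 4] = (83/31) / (23/31) = 83/23.

83/23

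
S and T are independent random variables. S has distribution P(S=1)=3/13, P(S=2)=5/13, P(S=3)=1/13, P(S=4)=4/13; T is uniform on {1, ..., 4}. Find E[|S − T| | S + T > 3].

P(S + T > 3) = 41/52.
Summing |S−T|·P(x,y) over outcomes with S + T > 3 gives 29/26.
E[|S − T| | S + T > 3] = (29/26) / (41/52) = 58/41.

58/41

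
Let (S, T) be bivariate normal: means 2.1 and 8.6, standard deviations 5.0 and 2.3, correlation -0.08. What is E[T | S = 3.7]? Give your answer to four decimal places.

8.5411

E[T | S=x] = μ_T + ρ(σ_T/σ_S)(x − μ_S) for jointly normal variables.
E[T | S=3.7] = 8.6 + (-0.08)·(2.3/5.0)·(3.7 − (2.1)) = 8.6 + (-0.0368)·(1.6) = 8.5411.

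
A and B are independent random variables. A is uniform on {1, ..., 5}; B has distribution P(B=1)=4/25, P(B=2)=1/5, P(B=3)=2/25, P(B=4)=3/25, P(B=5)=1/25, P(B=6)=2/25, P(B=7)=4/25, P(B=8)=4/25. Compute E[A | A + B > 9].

127/33

P(A + B > 9) = 33/125.
Summing A·P(x,y) over outcomes with A + B > 9 gives 127/125.
E[A | A + B > 9] = (127/125) / (33/125) = 127/33.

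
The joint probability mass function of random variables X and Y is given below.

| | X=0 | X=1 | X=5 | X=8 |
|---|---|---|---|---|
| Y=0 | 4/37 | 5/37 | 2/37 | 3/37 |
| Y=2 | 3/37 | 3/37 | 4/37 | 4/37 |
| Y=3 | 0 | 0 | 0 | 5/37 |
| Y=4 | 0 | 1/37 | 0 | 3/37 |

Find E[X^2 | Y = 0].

247/14

P(Y = 0) = 14/37.
Σ X^2·P over the event = 0·(4/37) + 1·(5/37) + 25·(2/37) + 64·(3/37) = 247/37.
E[X^2 | Y = 0] = (247/37) / (14/37) = 247/14.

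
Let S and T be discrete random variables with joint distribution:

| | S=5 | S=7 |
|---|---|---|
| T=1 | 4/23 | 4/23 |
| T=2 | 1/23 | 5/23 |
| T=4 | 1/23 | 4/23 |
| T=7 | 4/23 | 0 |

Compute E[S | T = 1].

P(T = 1) = 8/23.
Σ S·P over the event = 5·(4/23) + 7·(4/23) = 48/23.
E[S | T = 1] = (48/23) / (8/23) = 6.

6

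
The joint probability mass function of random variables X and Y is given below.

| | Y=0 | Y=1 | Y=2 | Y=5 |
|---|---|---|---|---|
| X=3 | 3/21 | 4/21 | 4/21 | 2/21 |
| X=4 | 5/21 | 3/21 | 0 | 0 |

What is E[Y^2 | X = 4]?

3/8

P(X = 4) = 8/21.
Summing Y^2·P(X=x,Y=y) over the conditioning event gives 1/7.
E[Y^2 | X = 4] = (1/7) / (8/21) = 3/8.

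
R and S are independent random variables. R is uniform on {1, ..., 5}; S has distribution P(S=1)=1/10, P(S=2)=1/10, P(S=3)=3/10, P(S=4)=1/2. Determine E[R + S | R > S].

7

P(R > S) = 9/25.
Summing (R+S)·P(x,y) over outcomes with R > S gives 63/25.
E[R + S | R > S] = (63/25) / (9/25) = 7.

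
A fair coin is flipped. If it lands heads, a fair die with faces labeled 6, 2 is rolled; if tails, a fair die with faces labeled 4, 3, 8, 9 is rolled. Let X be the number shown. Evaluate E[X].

E[X | heads] = (6+2)/2 = 4.
E[X | tails] = (4+3+8+9)/4 = 6.
By the law of total expectation,
E[X] = (1/2)·(4) + (1/2)·(6) = 5.

5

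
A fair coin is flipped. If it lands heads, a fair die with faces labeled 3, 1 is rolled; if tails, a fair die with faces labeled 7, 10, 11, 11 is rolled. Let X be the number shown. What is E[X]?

E[X | heads] = (3+1)/2 = 2.
E[X | tails] = (7+10+11+11)/4 = 39/4.
E[X] = (1/2)·(2) + (1/2)·(39/4) = 47/8.

47/8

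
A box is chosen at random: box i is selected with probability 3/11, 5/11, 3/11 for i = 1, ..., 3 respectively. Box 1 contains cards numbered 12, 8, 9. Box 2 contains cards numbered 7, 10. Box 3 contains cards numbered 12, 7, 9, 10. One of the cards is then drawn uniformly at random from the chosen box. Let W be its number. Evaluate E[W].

E[W | box 1] = (12+8+9)/3 = 29/3.
E[W | box 2] = (7+10)/2 = 17/2.
E[W | box 3] = (12+7+9+10)/4 = 19/2.
E[W] = (3/11)·(29/3) + (5/11)·(17/2) + (3/11)·(19/2) = 100/11.

100/11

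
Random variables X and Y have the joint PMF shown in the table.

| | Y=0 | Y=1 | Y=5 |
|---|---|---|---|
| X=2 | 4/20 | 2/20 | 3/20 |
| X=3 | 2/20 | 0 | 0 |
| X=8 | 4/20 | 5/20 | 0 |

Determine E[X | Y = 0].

23/5

P(Y = 0) = 1/2.
Summing X·P(X=x,Y=y) over the conditioning event gives 23/10.
E[X | Y = 0] = (23/10) / (1/2) = 23/5.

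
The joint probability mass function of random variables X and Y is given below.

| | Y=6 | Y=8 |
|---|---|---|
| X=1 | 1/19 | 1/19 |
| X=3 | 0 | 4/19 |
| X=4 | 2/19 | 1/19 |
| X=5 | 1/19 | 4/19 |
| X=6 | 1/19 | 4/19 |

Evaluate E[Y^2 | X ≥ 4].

720/13

P(X ≥ 4) = 13/19.
Σ Y^2·P over the event = 36·(2/19) + 64·(1/19) + 36·(1/19) + 64·(4/19) + 36·(1/19) + 64·(4/19) = 720/19.
E[Y^2 | X ≥ 4] = (720/19) / (13/19) = 720/13.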